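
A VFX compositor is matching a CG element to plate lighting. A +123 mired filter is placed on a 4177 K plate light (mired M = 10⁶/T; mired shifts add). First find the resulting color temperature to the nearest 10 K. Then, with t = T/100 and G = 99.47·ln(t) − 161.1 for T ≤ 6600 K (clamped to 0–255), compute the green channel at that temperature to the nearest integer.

M_in = 10⁶/4177 = 239.41; M_out = 239.41 + (+123) = 362.41.
T_out = 10⁶/362.41 = 2759.3 K → 2760 K; t = 27.6.
G = 99.47·ln 27.6 − 161.1 = 99.47·3.3178 − 161.1 = 168.923.
Rounded: 169.

169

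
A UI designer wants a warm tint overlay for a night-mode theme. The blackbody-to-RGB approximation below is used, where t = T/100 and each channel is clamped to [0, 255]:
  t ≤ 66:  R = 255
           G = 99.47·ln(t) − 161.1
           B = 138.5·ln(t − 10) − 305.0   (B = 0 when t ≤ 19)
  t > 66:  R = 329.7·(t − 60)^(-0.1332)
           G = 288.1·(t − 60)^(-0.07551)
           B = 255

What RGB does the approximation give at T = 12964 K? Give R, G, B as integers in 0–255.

R=187, G=209, B=255

t = 12964/100 = 129.64; the t > 66 branch applies.
R = 329.7·(129.64 − 60)^(-0.1332) = 329.7·69.64^(-0.1332) = 329.7·0.56824 = 187.348.
G = 288.1·(129.64 − 60)^(-0.07551) = 288.1·69.64^(-0.07551) = 288.1·0.72585 = 209.117.
B = 255 by definition for t > 66.
Rounded: (187, 209, 255).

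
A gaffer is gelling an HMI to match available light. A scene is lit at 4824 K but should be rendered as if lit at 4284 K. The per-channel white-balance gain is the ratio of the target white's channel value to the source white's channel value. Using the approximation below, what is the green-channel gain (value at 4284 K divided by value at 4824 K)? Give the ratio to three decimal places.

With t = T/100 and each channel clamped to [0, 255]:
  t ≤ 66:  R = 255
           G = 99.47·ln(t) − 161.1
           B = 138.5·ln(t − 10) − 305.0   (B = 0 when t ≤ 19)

0.947

At 4824 K (t = 48.24):
  G = 99.47·ln 48.24 − 161.1 = 99.47·3.8762 − 161.1 = 224.464.
At 4284 K (t = 42.84):
  G = 99.47·ln 42.84 − 161.1 = 99.47·3.7575 − 161.1 = 212.656.
Gain = 212.656 / 224.464 = 0.9474 → 0.947.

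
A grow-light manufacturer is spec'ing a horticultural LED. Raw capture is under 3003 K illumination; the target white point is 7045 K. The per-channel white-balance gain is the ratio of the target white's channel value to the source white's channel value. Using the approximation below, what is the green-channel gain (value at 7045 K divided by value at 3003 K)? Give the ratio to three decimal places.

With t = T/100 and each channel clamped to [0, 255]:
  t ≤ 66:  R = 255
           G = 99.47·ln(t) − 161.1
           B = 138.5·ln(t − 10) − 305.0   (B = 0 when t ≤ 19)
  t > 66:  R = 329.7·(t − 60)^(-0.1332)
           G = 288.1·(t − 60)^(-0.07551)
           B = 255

1.361

At 3003 K (t = 30.03):
  G = 99.47·ln 30.03 − 161.1 = 99.47·3.4022 − 161.1 = 177.317.
At 7045 K (t = 70.45):
  G = 288.1·(70.45 − 60)^(-0.07551) = 288.1·10.45^(-0.07551) = 288.1·0.83762 = 241.318.
Gain = 241.318 / 177.317 = 1.3609 → 1.361.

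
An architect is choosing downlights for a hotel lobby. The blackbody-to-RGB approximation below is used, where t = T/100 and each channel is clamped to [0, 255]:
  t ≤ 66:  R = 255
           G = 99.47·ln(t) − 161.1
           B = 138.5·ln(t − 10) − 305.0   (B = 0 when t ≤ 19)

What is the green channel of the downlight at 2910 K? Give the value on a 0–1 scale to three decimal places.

0.683

t = 2910/100 = 29.1; the t ≤ 66 branch applies.
G = 99.47·ln 29.1 − 161.1 = 99.47·3.3707 − 161.1 = 174.187.
On a 0–1 scale: 174.187/255 = 0.6831 → 0.683.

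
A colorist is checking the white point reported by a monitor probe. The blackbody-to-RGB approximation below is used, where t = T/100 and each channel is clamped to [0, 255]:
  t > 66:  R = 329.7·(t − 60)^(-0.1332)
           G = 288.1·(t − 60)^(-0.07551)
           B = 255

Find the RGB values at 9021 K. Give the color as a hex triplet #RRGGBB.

t = 9021/100 = 90.21; the t > 66 branch applies.
R = 329.7·(90.21 − 60)^(-0.1332) = 329.7·30.21^(-0.1332) = 329.7·0.63510 = 209.393.
G = 288.1·(90.21 − 60)^(-0.07551) = 288.1·30.21^(-0.07551) = 288.1·0.77310 = 222.729.
B = 255 by definition for t > 66.
Rounded: (209, 223, 255).
In hex: #D1DFFF.

#D1DFFF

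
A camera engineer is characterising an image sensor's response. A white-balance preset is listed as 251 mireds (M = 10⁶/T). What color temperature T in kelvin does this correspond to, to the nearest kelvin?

3984 K

T = 10⁶ / 251 = 3984.06 K → 3984 K.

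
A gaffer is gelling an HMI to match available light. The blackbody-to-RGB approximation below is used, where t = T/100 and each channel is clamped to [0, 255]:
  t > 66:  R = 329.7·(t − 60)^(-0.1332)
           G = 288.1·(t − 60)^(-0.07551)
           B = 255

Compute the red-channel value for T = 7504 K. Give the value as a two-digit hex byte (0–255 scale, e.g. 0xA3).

0xE6

t = 7504/100 = 75.04; the t > 66 branch applies.
R = 329.7·(75.04 − 60)^(-0.1332) = 329.7·15.04^(-0.1332) = 329.7·0.69693 = 229.779.
Rounded: 230; in hex, 0xE6.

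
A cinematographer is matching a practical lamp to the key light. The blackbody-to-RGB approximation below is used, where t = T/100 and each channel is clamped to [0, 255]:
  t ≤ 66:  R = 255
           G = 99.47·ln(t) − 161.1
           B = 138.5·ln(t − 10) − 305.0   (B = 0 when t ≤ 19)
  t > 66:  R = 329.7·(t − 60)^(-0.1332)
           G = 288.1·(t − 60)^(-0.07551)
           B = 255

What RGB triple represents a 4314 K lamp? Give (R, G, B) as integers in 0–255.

(255, 213, 180)

t = 4314/100 = 43.14; the t ≤ 66 branch applies.
R = 255 by definition for t ≤ 66.
G = 99.47·ln 43.14 − 161.1 = 99.47·3.7645 − 161.1 = 213.350.
B = 138.5·ln(43.14 − 10) − 305.0 = 138.5·ln 33.14 − 305.0 = 138.5·3.5007 − 305.0 = 179.853.
Rounded: (255, 213, 180).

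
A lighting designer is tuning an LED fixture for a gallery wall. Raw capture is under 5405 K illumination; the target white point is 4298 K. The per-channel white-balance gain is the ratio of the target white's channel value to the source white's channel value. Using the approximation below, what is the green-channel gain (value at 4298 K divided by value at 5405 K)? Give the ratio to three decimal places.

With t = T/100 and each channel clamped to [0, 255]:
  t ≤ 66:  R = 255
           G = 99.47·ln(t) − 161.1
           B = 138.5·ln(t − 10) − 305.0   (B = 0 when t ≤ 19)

0.903

At 5405 K (t = 54.05):
  G = 99.47·ln 54.05 − 161.1 = 99.47·3.9899 − 161.1 = 235.776.
At 4298 K (t = 42.98):
  G = 99.47·ln 42.98 − 161.1 = 99.47·3.7607 − 161.1 = 212.980.
Gain = 212.980 / 235.776 = 0.9033 → 0.903.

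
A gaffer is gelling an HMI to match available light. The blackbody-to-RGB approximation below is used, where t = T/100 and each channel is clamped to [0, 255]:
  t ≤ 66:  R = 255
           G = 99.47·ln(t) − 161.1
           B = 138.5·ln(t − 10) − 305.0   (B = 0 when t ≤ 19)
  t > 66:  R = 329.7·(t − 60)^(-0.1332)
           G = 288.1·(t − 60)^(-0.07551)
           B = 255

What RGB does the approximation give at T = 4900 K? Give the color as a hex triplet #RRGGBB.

#FFE2CA

t = 4900/100 = 49; the t ≤ 66 branch applies.
R = 255 by definition for t ≤ 66.
G = 99.47·ln 49 − 161.1 = 99.47·3.8918 − 161.1 = 226.019.
B = 138.5·ln(49 − 10) − 305.0 = 138.5·ln 39 − 305.0 = 138.5·3.6636 − 305.0 = 202.403.
Rounded: (255, 226, 202).
In hex: #FFE2CA.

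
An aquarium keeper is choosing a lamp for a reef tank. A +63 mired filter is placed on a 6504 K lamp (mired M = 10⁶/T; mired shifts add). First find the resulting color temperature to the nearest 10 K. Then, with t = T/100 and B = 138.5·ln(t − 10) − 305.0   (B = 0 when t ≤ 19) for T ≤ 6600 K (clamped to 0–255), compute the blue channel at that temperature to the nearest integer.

M_in = 10⁶/6504 = 153.75; M_out = 153.75 + (+63) = 216.75.
T_out = 10⁶/216.75 = 4613.6 K → 4610 K; t = 46.1.
B = 138.5·ln(46.1 − 10) − 305.0 = 138.5·ln 36.1 − 305.0 = 138.5·3.5863 − 305.0 = 191.702.
Rounded: 192.

192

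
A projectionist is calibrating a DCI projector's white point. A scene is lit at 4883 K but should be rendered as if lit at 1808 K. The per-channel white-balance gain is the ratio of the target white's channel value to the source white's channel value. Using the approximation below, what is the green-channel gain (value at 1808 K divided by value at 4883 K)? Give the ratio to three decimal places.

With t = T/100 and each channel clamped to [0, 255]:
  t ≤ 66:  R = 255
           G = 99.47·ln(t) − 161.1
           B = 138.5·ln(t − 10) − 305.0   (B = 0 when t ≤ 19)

0.562

At 4883 K (t = 48.83):
  G = 99.47·ln 48.83 − 161.1 = 99.47·3.8883 − 161.1 = 225.674.
At 1808 K (t = 18.08):
  G = 99.47·ln 18.08 − 161.1 = 99.47·2.8948 − 161.1 = 126.846.
Gain = 126.846 / 225.674 = 0.5621 → 0.562.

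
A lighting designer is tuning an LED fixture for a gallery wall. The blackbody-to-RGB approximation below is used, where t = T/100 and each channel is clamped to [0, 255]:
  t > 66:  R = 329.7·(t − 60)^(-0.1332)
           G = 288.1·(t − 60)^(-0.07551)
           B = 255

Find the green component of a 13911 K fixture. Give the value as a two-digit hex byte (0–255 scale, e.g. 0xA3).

0xCF

t = 13911/100 = 139.11; the t > 66 branch applies.
G = 288.1·(139.11 − 60)^(-0.07551) = 288.1·79.11^(-0.07551) = 288.1·0.71889 = 207.113.
Rounded: 207; in hex, 0xCF.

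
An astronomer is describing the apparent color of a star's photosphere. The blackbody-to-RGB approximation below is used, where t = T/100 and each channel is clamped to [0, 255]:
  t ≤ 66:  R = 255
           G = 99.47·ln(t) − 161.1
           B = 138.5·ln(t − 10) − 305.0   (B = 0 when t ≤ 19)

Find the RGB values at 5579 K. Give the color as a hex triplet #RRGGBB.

t = 5579/100 = 55.79; the t ≤ 66 branch applies.
R = 255 by definition for t ≤ 66.
G = 99.47·ln 55.79 − 161.1 = 99.47·4.0216 − 161.1 = 238.928.
B = 138.5·ln(55.79 − 10) − 305.0 = 138.5·ln 45.79 − 305.0 = 138.5·3.8241 − 305.0 = 224.633.
Rounded: (255, 239, 225).
In hex: #FFEFE1.

#FFEFE1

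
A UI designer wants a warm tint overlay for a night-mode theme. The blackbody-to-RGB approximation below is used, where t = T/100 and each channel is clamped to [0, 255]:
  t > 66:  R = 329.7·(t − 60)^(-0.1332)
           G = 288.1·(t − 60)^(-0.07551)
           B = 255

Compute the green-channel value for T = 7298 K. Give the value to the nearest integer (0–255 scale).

237

t = 7298/100 = 72.98; the t > 66 branch applies.
G = 288.1·(72.98 − 60)^(-0.07551) = 288.1·12.98^(-0.07551) = 288.1·0.82402 = 237.400.
Rounded: 237.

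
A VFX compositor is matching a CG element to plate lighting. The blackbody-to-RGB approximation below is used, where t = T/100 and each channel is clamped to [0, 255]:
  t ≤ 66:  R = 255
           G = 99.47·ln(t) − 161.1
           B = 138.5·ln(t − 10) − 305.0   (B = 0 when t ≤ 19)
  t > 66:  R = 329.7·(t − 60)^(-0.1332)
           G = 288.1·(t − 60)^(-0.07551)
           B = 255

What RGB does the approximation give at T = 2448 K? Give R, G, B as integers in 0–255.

t = 2448/100 = 24.48; the t ≤ 66 branch applies.
R = 255 by definition for t ≤ 66.
G = 99.47·ln 24.48 − 161.1 = 99.47·3.1979 − 161.1 = 156.991.
B = 138.5·ln(24.48 − 10) − 305.0 = 138.5·ln 14.48 − 305.0 = 138.5·2.6728 − 305.0 = 65.178.
Rounded: (255, 157, 65).

R=255, G=157, B=65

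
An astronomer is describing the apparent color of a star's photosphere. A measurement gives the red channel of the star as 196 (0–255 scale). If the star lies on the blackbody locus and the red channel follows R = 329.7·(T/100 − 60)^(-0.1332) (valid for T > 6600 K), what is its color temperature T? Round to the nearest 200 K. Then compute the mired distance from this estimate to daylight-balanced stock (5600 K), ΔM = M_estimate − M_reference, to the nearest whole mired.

(t − 60)^(-0.1332) = 196/329.7 = 0.59448.
t − 60 = 0.59448^(1/-0.1332) = 0.59448^(-7.508) = 49.621, so t = 109.621.
T = 100·t = 10962 K → 11000 K to the nearest 200 K.
M_estimate = 10⁶/11000 = 90.91; M_reference = 10⁶/5600 = 178.57.
ΔM = 90.91 − 178.57 = -87.66 → -88 mireds.

-88 mireds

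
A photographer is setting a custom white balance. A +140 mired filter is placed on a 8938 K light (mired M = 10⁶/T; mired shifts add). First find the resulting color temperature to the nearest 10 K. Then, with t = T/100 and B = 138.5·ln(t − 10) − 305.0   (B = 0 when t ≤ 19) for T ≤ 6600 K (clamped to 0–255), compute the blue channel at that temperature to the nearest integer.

165

M_in = 10⁶/8938 = 111.88; M_out = 111.88 + (+140) = 251.88.
T_out = 10⁶/251.88 = 3970.1 K → 3970 K; t = 39.7.
B = 138.5·ln(39.7 − 10) − 305.0 = 138.5·ln 29.7 − 305.0 = 138.5·3.3911 − 305.0 = 164.674.
Rounded: 165.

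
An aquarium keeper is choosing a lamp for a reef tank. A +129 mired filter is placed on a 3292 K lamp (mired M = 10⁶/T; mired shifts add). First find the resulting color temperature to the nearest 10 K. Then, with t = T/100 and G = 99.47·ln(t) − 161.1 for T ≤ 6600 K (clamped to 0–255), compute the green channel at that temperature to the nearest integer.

M_in = 10⁶/3292 = 303.77; M_out = 303.77 + (+129) = 432.77.
T_out = 10⁶/432.77 = 2310.7 K → 2310 K; t = 23.1.
G = 99.47·ln 23.1 − 161.1 = 99.47·3.1398 − 161.1 = 151.219.
Rounded: 151.

151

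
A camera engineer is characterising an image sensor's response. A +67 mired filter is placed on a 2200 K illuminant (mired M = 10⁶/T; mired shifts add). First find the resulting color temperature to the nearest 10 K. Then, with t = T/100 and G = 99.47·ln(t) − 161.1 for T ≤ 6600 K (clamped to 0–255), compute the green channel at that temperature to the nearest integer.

M_in = 10⁶/2200 = 454.55; M_out = 454.55 + (+67) = 521.55.
T_out = 10⁶/521.55 = 1917.4 K → 1920 K; t = 19.2.
G = 99.47·ln 19.2 − 161.1 = 99.47·2.9549 − 161.1 = 132.825.
Rounded: 133.

133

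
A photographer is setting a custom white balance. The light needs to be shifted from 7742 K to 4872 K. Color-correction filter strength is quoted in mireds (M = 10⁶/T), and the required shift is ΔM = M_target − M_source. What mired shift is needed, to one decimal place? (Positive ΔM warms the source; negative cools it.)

M_source = 10⁶/7742 = 129.166; M_target = 10⁶/4872 = 205.255.
ΔM = 205.255 − 129.166 = 76.089 → +76.1 mireds, a warming shift.

+76.1 mireds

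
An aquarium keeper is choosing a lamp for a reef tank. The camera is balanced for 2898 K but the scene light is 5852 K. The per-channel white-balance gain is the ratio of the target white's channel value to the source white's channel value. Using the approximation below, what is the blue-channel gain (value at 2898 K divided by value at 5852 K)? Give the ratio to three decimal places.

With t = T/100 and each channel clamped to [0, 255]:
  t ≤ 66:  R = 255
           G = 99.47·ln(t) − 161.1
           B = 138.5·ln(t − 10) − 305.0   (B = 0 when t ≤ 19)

At 5852 K (t = 58.52):
  B = 138.5·ln(58.52 − 10) − 305.0 = 138.5·ln 48.52 − 305.0 = 138.5·3.8820 − 305.0 = 232.654.
At 2898 K (t = 28.98):
  B = 138.5·ln(28.98 − 10) − 305.0 = 138.5·ln 18.98 − 305.0 = 138.5·2.9434 − 305.0 = 102.659.
Gain = 102.659 / 232.654 = 0.4413 → 0.441.

0.441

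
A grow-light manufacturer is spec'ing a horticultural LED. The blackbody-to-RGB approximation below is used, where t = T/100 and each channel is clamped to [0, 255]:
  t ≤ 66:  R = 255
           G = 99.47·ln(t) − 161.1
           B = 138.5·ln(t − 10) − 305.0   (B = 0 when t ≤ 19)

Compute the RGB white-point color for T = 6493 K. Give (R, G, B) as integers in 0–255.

(255, 254, 250)

t = 6493/100 = 64.93; the t ≤ 66 branch applies.
R = 255 by definition for t ≤ 66.
G = 99.47·ln 64.93 − 161.1 = 99.47·4.1733 − 161.1 = 254.019.
B = 138.5·ln(64.93 − 10) − 305.0 = 138.5·ln 54.93 − 305.0 = 138.5·4.0061 − 305.0 = 249.839.
Rounded: (255, 254, 250).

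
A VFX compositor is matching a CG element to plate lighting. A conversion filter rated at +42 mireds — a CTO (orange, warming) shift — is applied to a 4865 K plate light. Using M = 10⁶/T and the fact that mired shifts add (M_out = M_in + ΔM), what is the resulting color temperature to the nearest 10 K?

M_in = 10⁶/4865 = 205.55 mireds.
M_out = 205.55 + (+42) = 247.55 mireds.
T_out = 10⁶/247.55 = 4039.6 K → 4040 K.

4040 K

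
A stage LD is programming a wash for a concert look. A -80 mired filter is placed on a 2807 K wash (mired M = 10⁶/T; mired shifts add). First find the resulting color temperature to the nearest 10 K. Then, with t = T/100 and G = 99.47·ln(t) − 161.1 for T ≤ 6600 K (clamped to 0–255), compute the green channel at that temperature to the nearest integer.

M_in = 10⁶/2807 = 356.25; M_out = 356.25 + (-80) = 276.25.
T_out = 10⁶/276.25 = 3619.9 K → 3620 K; t = 36.2.
G = 99.47·ln 36.2 − 161.1 = 99.47·3.5891 − 161.1 = 195.904.
Rounded: 196.

196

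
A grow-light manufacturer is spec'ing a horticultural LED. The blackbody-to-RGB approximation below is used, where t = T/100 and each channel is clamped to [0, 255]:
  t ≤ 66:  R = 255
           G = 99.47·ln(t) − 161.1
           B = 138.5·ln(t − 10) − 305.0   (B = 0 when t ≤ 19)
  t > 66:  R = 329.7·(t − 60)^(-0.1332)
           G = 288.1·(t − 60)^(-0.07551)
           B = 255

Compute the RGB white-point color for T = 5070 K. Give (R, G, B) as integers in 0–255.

t = 5070/100 = 50.7; the t ≤ 66 branch applies.
R = 255 by definition for t ≤ 66.
G = 99.47·ln 50.7 − 161.1 = 99.47·3.9259 − 161.1 = 229.412.
B = 138.5·ln(50.7 − 10) − 305.0 = 138.5·ln 40.7 − 305.0 = 138.5·3.7062 − 305.0 = 208.313.
Rounded: (255, 229, 208).

(255, 229, 208)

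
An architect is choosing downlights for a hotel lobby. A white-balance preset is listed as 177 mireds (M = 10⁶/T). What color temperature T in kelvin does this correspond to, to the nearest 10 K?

5650 K

T = 10⁶ / 177 = 5649.72 K → 5650 K.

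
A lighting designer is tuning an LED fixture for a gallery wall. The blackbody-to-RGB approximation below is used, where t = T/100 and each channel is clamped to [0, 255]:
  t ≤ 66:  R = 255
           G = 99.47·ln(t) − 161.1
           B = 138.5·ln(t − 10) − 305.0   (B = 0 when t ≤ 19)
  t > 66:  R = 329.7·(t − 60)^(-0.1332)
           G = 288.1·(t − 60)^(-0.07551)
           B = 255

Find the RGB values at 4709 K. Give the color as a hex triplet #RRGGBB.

#FFDEC3

t = 4709/100 = 47.09; the t ≤ 66 branch applies.
R = 255 by definition for t ≤ 66.
G = 99.47·ln 47.09 − 161.1 = 99.47·3.8521 − 161.1 = 222.064.
B = 138.5·ln(47.09 − 10) − 305.0 = 138.5·ln 37.09 − 305.0 = 138.5·3.6133 − 305.0 = 195.449.
Rounded: (255, 222, 195).
In hex: #FFDEC3.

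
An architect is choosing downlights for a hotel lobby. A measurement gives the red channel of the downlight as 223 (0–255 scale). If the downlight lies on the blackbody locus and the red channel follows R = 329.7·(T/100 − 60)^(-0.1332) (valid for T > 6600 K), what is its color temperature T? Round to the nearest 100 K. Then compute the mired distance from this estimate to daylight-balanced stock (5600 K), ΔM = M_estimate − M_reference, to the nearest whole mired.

-52 mireds

(t − 60)^(-0.1332) = 223/329.7 = 0.67637.
t − 60 = 0.67637^(1/-0.1332) = 0.67637^(-7.508) = 18.831, so t = 78.831.
T = 100·t = 7883 K → 7900 K to the nearest 100 K.
M_estimate = 10⁶/7900 = 126.58; M_reference = 10⁶/5600 = 178.57.
ΔM = 126.58 − 178.57 = -51.99 → -52 mireds.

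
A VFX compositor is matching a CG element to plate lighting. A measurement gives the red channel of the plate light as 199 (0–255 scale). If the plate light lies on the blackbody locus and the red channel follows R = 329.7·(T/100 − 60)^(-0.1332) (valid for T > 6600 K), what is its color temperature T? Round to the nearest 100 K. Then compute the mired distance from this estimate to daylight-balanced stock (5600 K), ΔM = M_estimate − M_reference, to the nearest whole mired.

(t − 60)^(-0.1332) = 199/329.7 = 0.60358.
t − 60 = 0.60358^(1/-0.1332) = 0.60358^(-7.508) = 44.273, so t = 104.273.
T = 100·t = 10427 K → 10400 K to the nearest 100 K.
M_estimate = 10⁶/10400 = 96.15; M_reference = 10⁶/5600 = 178.57.
ΔM = 96.15 − 178.57 = -82.42 → -82 mireds.

-82 mireds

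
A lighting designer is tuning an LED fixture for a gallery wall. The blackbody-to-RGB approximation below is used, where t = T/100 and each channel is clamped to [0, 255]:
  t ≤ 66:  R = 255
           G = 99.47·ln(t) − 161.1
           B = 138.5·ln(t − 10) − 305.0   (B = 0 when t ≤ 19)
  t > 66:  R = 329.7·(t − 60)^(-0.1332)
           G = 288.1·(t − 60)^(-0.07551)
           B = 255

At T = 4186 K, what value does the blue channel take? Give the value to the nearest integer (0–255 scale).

t = 4186/100 = 41.86; the t ≤ 66 branch applies.
B = 138.5·ln(41.86 − 10) − 305.0 = 138.5·ln 31.86 − 305.0 = 138.5·3.4614 − 305.0 = 174.397.
Rounded: 174.

174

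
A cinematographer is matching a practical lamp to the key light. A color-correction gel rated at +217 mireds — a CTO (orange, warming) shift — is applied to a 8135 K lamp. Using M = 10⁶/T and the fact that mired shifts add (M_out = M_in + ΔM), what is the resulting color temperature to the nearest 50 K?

2950 K

M_in = 10⁶/8135 = 122.93 mireds.
M_out = 122.93 + (+217) = 339.93 mireds.
T_out = 10⁶/339.93 = 2941.8 K → 2950 K.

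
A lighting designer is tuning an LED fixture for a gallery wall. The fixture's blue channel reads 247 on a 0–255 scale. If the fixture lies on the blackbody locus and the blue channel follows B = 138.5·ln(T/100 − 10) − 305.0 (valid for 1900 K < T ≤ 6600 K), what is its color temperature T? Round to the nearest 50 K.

6400 K

ln(t − 10) = (247 + 305.0) / 138.5 = 3.9856.
t − 10 = e^3.9856 = 53.815, so t = 63.815.
T = 100·t = 6382 K → 6400 K to the nearest 50 K.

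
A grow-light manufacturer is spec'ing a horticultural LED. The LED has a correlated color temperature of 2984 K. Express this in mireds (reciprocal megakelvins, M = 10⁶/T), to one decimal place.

335.1 mireds

M = 10⁶ / 2984 = 335.121 → 335.1 mireds.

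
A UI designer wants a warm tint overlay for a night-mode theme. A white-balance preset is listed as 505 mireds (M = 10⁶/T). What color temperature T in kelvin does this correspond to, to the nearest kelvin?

T = 10⁶ / 505 = 1980.20 K → 1980 K.

1980 K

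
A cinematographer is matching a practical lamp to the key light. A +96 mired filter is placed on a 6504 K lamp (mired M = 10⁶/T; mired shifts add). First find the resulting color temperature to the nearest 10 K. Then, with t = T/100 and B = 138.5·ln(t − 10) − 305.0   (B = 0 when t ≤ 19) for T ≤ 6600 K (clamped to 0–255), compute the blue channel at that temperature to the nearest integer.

M_in = 10⁶/6504 = 153.75; M_out = 153.75 + (+96) = 249.75.
T_out = 10⁶/249.75 = 4004.0 K → 4000 K; t = 40.
B = 138.5·ln(40 − 10) − 305.0 = 138.5·ln 30 − 305.0 = 138.5·3.4012 − 305.0 = 166.066.
Rounded: 166.

166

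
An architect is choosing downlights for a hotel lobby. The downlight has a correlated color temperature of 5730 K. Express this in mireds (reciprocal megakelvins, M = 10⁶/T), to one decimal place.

174.5 mireds

M = 10⁶ / 5730 = 174.520 → 174.5 mireds.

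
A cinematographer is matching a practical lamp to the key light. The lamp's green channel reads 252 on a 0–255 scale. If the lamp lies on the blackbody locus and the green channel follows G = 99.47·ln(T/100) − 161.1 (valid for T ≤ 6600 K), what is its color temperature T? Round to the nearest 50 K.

6350 K

ln t = (252 + 161.1) / 99.47 = 4.1530.
t = e^4.1530 = 63.625.
T = 100·t = 6363 K → 6350 K to the nearest 50 K.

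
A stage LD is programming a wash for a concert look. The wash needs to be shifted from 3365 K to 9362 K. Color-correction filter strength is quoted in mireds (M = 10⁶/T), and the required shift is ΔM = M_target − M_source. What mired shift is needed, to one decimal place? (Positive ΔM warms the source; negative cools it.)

M_source = 10⁶/3365 = 297.177; M_target = 10⁶/9362 = 106.815.
ΔM = 106.815 − 297.177 = -190.362 → -190.4 mireds, a cooling shift.

-190.4 mireds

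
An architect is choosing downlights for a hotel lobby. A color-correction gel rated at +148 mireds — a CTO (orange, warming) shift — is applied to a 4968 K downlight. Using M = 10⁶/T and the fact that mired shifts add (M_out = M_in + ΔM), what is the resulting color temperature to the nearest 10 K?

2860 K

M_in = 10⁶/4968 = 201.29 mireds.
M_out = 201.29 + (+148) = 349.29 mireds.
T_out = 10⁶/349.29 = 2863.0 K → 2860 K.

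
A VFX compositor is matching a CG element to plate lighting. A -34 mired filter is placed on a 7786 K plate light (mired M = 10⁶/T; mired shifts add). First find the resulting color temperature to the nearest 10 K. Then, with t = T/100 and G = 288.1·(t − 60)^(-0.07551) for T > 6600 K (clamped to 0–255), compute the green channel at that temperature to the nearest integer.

216

M_in = 10⁶/7786 = 128.44; M_out = 128.44 + (-34) = 94.44.
T_out = 10⁶/94.44 = 10589.2 K → 10590 K; t = 105.9.
G = 288.1·(105.9 − 60)^(-0.07551) = 288.1·45.9^(-0.07551) = 288.1·0.74906 = 215.804.
Rounded: 216.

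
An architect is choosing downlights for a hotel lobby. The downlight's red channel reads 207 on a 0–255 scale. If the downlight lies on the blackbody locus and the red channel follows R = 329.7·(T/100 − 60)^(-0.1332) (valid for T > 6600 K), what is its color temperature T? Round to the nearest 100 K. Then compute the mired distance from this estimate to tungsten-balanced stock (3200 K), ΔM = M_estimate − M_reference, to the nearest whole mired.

(t − 60)^(-0.1332) = 207/329.7 = 0.62784.
t − 60 = 0.62784^(1/-0.1332) = 0.62784^(-7.508) = 32.933, so t = 92.933.
T = 100·t = 9293 K → 9300 K to the nearest 100 K.
M_estimate = 10⁶/9300 = 107.53; M_reference = 10⁶/3200 = 312.50.
ΔM = 107.53 − 312.50 = -204.97 → -205 mireds.

-205 mireds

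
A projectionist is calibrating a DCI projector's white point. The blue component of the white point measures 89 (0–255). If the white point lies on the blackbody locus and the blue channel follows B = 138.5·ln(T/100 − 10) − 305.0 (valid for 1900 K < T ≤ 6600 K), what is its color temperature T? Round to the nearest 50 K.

2700 K

ln(t − 10) = (89 + 305.0) / 138.5 = 2.8448.
t − 10 = e^2.8448 = 17.198, so t = 27.198.
T = 100·t = 2720 K → 2700 K to the nearest 50 K.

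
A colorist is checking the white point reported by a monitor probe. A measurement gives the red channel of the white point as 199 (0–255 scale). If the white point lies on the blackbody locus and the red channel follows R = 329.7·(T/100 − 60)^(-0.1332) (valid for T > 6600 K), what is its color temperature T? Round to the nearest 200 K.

(t − 60)^(-0.1332) = 199/329.7 = 0.60358.
t − 60 = 0.60358^(1/-0.1332) = 0.60358^(-7.508) = 44.273, so t = 104.273.
T = 100·t = 10427 K → 10400 K to the nearest 200 K.

10400 K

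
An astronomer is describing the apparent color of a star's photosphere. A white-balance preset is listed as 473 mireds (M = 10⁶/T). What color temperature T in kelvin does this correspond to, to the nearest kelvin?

T = 10⁶ / 473 = 2114.16 K → 2114 K.

2114 K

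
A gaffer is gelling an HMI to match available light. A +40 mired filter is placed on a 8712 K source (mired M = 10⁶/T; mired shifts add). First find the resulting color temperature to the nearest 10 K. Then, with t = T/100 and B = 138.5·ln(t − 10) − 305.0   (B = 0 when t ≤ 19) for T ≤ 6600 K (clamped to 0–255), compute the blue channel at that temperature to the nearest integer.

249

M_in = 10⁶/8712 = 114.78; M_out = 114.78 + (+40) = 154.78.
T_out = 10⁶/154.78 = 6460.6 K → 6460 K; t = 64.6.
B = 138.5·ln(64.6 − 10) − 305.0 = 138.5·ln 54.6 − 305.0 = 138.5·4.0000 − 305.0 = 249.005.
Rounded: 249.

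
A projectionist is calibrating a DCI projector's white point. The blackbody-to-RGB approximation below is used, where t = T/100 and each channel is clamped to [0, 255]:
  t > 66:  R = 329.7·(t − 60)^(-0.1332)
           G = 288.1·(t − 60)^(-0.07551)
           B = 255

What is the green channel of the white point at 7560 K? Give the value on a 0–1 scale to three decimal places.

0.918

t = 7560/100 = 75.6; the t > 66 branch applies.
G = 288.1·(75.6 − 60)^(-0.07551) = 288.1·15.6^(-0.07551) = 288.1·0.81266 = 234.126.
On a 0–1 scale: 234.126/255 = 0.9181 → 0.918.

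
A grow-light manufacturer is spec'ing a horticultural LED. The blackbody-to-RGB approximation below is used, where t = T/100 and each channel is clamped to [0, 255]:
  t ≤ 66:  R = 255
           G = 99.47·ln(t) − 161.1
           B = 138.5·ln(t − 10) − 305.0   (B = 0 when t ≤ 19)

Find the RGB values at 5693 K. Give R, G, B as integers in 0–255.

R=255, G=241, B=228

t = 5693/100 = 56.93; the t ≤ 66 branch applies.
R = 255 by definition for t ≤ 66.
G = 99.47·ln 56.93 − 161.1 = 99.47·4.0418 − 161.1 = 240.940.
B = 138.5·ln(56.93 − 10) − 305.0 = 138.5·ln 46.93 − 305.0 = 138.5·3.8487 − 305.0 = 228.039.
Rounded: (255, 241, 228).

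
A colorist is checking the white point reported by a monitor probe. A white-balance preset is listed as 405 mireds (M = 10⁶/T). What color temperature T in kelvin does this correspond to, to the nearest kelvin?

T = 10⁶ / 405 = 2469.14 K → 2469 K.

2469 K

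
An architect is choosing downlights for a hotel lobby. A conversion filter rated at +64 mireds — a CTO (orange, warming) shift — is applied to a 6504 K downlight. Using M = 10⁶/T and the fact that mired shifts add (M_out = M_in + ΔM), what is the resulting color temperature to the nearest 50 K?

M_in = 10⁶/6504 = 153.75 mireds.
M_out = 153.75 + (+64) = 217.75 mireds.
T_out = 10⁶/217.75 = 4592.4 K → 4600 K.

4600 K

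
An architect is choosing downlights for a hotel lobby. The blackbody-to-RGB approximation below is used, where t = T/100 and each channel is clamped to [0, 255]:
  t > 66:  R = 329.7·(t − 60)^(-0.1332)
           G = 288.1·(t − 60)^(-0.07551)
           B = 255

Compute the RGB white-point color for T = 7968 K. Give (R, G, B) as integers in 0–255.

(222, 230, 255)

t = 7968/100 = 79.68; the t > 66 branch applies.
R = 329.7·(79.68 − 60)^(-0.1332) = 329.7·19.68^(-0.1332) = 329.7·0.67241 = 221.694.
G = 288.1·(79.68 − 60)^(-0.07551) = 288.1·19.68^(-0.07551) = 288.1·0.79852 = 230.055.
B = 255 by definition for t > 66.
Rounded: (222, 230, 255).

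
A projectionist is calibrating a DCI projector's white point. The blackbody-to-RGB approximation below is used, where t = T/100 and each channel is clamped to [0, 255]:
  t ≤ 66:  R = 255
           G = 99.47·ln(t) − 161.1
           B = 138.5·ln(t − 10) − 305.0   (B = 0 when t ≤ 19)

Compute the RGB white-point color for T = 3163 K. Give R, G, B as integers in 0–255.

t = 3163/100 = 31.63; the t ≤ 66 branch applies.
R = 255 by definition for t ≤ 66.
G = 99.47·ln 31.63 − 161.1 = 99.47·3.4541 − 161.1 = 182.480.
B = 138.5·ln(31.63 − 10) − 305.0 = 138.5·ln 21.63 − 305.0 = 138.5·3.0741 − 305.0 = 120.760.
Rounded: (255, 182, 121).

R=255, G=182, B=121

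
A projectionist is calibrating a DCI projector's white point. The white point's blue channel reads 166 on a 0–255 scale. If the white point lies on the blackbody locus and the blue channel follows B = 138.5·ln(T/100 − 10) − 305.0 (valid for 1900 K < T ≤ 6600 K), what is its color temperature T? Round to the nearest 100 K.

ln(t − 10) = (166 + 305.0) / 138.5 = 3.4007.
t − 10 = e^3.4007 = 29.986, so t = 39.986.
T = 100·t = 3999 K → 4000 K to the nearest 100 K.

4000 K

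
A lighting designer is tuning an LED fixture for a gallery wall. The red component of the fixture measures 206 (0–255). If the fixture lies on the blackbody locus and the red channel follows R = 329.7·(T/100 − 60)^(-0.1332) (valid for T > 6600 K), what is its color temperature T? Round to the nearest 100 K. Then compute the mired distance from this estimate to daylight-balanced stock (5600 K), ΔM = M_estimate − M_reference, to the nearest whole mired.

-72 mireds

(t − 60)^(-0.1332) = 206/329.7 = 0.62481.
t − 60 = 0.62481^(1/-0.1332) = 0.62481^(-7.508) = 34.152, so t = 94.152.
T = 100·t = 9415 K → 9400 K to the nearest 100 K.
M_estimate = 10⁶/9400 = 106.38; M_reference = 10⁶/5600 = 178.57.
ΔM = 106.38 − 178.57 = -72.19 → -72 mireds.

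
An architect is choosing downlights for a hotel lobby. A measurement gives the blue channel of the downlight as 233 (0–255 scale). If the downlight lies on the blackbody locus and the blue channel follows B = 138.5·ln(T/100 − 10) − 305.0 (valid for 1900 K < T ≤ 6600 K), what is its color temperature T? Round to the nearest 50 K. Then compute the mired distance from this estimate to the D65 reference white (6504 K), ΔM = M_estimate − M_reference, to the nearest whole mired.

ln(t − 10) = (233 + 305.0) / 138.5 = 3.8845.
t − 10 = e^3.8845 = 48.641, so t = 58.641.
T = 100·t = 5864 K → 5850 K to the nearest 50 K.
M_estimate = 10⁶/5850 = 170.94; M_reference = 10⁶/6504 = 153.75.
ΔM = 170.94 − 153.75 = 17.19 → +17 mireds.

+17 mireds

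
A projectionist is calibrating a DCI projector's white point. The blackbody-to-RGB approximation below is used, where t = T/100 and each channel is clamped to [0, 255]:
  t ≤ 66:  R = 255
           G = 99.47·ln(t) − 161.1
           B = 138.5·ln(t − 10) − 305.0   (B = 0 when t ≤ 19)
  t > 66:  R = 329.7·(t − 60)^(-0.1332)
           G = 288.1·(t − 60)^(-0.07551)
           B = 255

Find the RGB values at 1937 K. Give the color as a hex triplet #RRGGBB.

#FF8605

t = 1937/100 = 19.37; the t ≤ 66 branch applies.
R = 255 by definition for t ≤ 66.
G = 99.47·ln 19.37 − 161.1 = 99.47·2.9637 − 161.1 = 133.702.
B = 138.5·ln(19.37 − 10) − 305.0 = 138.5·ln 9.37 − 305.0 = 138.5·2.2375 − 305.0 = 4.896.
Rounded: (255, 134, 5).
In hex: #FF8605.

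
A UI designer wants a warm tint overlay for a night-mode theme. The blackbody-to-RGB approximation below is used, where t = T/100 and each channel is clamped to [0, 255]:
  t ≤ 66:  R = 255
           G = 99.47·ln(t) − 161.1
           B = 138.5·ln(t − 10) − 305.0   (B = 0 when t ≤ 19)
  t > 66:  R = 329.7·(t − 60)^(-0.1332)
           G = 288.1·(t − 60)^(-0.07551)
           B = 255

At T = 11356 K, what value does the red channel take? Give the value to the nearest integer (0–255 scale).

194

t = 11356/100 = 113.56; the t > 66 branch applies.
R = 329.7·(113.56 − 60)^(-0.1332) = 329.7·53.56^(-0.1332) = 329.7·0.58846 = 194.016.
Rounded: 194.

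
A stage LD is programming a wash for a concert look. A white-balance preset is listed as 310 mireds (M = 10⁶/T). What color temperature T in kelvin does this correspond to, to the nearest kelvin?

T = 10⁶ / 310 = 3225.81 K → 3226 K.

3226 K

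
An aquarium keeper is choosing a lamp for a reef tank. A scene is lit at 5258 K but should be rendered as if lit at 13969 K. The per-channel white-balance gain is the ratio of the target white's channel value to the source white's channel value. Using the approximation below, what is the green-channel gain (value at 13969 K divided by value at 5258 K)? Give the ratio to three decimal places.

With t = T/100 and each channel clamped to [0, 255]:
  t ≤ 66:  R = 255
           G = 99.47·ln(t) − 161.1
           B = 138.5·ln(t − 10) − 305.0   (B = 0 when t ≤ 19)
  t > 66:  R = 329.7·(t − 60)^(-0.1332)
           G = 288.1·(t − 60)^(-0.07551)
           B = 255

At 5258 K (t = 52.58):
  G = 99.47·ln 52.58 − 161.1 = 99.47·3.9623 − 161.1 = 233.034.
At 13969 K (t = 139.69):
  G = 288.1·(139.69 − 60)^(-0.07551) = 288.1·79.69^(-0.07551) = 288.1·0.71850 = 206.999.
Gain = 206.999 / 233.034 = 0.8883 → 0.888.

0.888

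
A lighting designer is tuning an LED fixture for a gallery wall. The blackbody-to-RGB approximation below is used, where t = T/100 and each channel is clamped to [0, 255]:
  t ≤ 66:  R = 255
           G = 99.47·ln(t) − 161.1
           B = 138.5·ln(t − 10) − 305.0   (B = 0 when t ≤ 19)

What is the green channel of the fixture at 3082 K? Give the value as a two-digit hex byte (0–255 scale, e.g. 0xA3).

0xB4

t = 3082/100 = 30.82; the t ≤ 66 branch applies.
G = 99.47·ln 30.82 − 161.1 = 99.47·3.4282 − 161.1 = 179.899.
Rounded: 180; in hex, 0xB4.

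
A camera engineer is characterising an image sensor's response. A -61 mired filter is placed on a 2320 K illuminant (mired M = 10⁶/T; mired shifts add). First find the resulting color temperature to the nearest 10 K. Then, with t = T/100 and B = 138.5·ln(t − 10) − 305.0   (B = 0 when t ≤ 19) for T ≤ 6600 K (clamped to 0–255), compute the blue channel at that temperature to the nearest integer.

M_in = 10⁶/2320 = 431.03; M_out = 431.03 + (-61) = 370.03.
T_out = 10⁶/370.03 = 2702.5 K → 2700 K; t = 27.
B = 138.5·ln(27 − 10) − 305.0 = 138.5·ln 17 − 305.0 = 138.5·2.8332 − 305.0 = 87.400.
Rounded: 87.

87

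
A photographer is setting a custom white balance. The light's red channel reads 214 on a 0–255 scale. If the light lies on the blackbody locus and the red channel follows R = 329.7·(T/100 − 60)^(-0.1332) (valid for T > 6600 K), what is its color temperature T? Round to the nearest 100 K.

8600 K

(t − 60)^(-0.1332) = 214/329.7 = 0.64907.
t − 60 = 0.64907^(1/-0.1332) = 0.64907^(-7.508) = 25.657, so t = 85.657.
T = 100·t = 8566 K → 8600 K to the nearest 100 K.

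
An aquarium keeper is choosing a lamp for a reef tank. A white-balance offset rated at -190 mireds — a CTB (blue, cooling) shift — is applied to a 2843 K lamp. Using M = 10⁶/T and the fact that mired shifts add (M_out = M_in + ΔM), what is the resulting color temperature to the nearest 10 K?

6180 K

M_in = 10⁶/2843 = 351.74 mireds.
M_out = 351.74 + (-190) = 161.74 mireds.
T_out = 10⁶/161.74 = 6182.7 K → 6180 K.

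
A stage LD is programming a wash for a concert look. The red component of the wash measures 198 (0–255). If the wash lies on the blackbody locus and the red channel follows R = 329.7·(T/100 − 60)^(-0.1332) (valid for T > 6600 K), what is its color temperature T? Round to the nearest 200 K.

10600 K

(t − 60)^(-0.1332) = 198/329.7 = 0.60055.
t − 60 = 0.60055^(1/-0.1332) = 0.60055^(-7.508) = 45.980, so t = 105.980.
T = 100·t = 10598 K → 10600 K to the nearest 200 K.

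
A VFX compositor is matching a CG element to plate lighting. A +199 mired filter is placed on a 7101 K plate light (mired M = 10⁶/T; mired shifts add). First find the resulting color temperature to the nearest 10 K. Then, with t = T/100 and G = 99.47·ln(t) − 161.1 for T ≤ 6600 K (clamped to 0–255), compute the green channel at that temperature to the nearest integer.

175

M_in = 10⁶/7101 = 140.83; M_out = 140.83 + (+199) = 339.83.
T_out = 10⁶/339.83 = 2942.7 K → 2940 K; t = 29.4.
G = 99.47·ln 29.4 − 161.1 = 99.47·3.3810 − 161.1 = 175.208.
Rounded: 175.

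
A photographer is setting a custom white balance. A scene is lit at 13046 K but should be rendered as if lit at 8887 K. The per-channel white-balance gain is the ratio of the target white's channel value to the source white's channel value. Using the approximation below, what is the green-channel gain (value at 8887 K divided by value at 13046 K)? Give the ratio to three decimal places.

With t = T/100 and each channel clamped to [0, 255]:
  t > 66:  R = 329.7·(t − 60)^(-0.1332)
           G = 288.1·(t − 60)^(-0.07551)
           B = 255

1.070

At 13046 K (t = 130.46):
  G = 288.1·(130.46 − 60)^(-0.07551) = 288.1·70.46^(-0.07551) = 288.1·0.72521 = 208.932.
At 8887 K (t = 88.87):
  G = 288.1·(88.87 − 60)^(-0.07551) = 288.1·28.87^(-0.07551) = 288.1·0.77575 = 223.494.
Gain = 223.494 / 208.932 = 1.0697 → 1.070.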